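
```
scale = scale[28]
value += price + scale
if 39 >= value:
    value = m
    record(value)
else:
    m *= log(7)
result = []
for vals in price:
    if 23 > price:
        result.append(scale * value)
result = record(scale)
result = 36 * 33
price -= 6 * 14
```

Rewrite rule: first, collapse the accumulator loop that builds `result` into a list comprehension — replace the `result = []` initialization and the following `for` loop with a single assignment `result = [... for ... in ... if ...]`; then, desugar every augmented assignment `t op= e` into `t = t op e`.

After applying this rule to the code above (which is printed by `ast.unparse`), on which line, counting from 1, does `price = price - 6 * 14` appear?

Transformed code:
scale = scale[28]
value = value + (price + scale)
if 39 >= value:
    value = m
    record(value)
else:
    m = m * log(7)
result = [scale * value for vals in price if 23 > price]
result = record(scale)
result = 36 * 33
price = price - 6 * 14

11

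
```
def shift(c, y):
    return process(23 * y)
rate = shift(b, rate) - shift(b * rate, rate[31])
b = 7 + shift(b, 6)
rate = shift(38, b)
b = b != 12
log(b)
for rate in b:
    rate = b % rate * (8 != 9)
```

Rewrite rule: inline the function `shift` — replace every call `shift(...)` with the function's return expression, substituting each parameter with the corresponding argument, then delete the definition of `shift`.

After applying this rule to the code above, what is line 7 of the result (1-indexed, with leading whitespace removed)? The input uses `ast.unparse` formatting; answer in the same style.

Transformed code:
rate = process(23 * rate) - process(23 * rate[31])
b = 7 + process(23 * 6)
rate = process(23 * b)
b = b != 12
log(b)
for rate in b:
    rate = b % rate * (8 != 9)

rate = b % rate * (8 != 9)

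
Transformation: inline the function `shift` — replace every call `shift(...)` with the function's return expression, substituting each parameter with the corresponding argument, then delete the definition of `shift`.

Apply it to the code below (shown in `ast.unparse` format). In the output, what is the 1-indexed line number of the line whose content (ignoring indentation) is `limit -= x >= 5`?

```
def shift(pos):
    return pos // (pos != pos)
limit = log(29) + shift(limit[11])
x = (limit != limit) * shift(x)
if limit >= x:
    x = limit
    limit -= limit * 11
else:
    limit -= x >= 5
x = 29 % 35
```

7

Transformed code:
limit = log(29) + limit[11] // (limit[11] != limit[11])
x = (limit != limit) * (x // (x != x))
if limit >= x:
    x = limit
    limit -= limit * 11
else:
    limit -= x >= 5
x = 29 % 35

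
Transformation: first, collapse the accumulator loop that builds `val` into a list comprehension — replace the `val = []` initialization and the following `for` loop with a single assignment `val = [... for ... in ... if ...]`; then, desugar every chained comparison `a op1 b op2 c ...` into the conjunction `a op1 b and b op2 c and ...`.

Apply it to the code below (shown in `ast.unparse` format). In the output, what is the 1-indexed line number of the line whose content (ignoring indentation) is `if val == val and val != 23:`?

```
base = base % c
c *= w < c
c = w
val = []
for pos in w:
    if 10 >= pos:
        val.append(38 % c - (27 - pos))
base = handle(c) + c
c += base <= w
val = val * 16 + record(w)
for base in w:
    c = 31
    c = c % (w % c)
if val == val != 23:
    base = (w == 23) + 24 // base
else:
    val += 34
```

11

Transformed code:
base = base % c
c *= w < c
c = w
val = [38 % c - (27 - pos) for pos in w if 10 >= pos]
base = handle(c) + c
c += base <= w
val = val * 16 + record(w)
for base in w:
    c = 31
    c = c % (w % c)
if val == val and val != 23:
    base = (w == 23) + 24 // base
else:
    val += 34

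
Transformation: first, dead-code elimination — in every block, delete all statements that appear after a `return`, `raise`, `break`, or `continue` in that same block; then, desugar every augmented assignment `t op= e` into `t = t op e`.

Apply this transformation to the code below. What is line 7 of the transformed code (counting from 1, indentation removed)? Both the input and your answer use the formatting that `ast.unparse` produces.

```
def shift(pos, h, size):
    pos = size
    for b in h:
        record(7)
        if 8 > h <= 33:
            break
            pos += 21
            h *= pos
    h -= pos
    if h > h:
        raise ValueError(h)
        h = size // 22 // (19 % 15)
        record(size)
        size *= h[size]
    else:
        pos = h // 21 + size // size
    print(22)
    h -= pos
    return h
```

h = h - pos

Transformed code:
def shift(pos, h, size):
    pos = size
    for b in h:
        record(7)
        if 8 > h <= 33:
            break
    h = h - pos
    if h > h:
        raise ValueError(h)
    else:
        pos = h // 21 + size // size
    print(22)
    h = h - pos
    return h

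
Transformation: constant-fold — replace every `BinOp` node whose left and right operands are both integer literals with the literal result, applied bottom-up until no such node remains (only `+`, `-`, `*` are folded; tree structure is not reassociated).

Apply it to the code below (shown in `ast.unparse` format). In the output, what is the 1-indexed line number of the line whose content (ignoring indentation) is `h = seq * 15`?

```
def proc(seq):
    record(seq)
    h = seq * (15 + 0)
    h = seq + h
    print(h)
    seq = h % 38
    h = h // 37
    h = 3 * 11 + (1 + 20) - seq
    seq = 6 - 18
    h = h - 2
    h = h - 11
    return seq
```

Transformed code:
def proc(seq):
    record(seq)
    h = seq * 15
    h = seq + h
    print(h)
    seq = h % 38
    h = h // 37
    h = 54 - seq
    seq = -12
    h = h - 2
    h = h - 11
    return seq

3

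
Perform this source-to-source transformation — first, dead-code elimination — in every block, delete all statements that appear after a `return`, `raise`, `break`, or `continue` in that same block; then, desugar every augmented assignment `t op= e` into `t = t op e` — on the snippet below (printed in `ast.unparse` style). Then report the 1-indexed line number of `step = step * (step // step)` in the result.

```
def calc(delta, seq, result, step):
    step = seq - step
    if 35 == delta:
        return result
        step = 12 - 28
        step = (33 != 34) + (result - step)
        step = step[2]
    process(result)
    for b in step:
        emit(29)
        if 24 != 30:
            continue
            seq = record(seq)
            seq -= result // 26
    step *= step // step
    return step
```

Transformed code:
def calc(delta, seq, result, step):
    step = seq - step
    if 35 == delta:
        return result
    process(result)
    for b in step:
        emit(29)
        if 24 != 30:
            continue
    step = step * (step // step)
    return step

10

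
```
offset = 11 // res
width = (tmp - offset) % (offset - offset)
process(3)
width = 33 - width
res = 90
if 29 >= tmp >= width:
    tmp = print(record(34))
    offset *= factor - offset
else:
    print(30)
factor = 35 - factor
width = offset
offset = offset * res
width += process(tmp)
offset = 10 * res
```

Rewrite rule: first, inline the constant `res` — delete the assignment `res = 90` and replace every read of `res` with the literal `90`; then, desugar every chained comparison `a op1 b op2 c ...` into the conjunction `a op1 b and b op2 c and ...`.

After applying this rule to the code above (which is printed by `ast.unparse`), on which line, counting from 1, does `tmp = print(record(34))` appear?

6

Transformed code:
offset = 11 // 90
width = (tmp - offset) % (offset - offset)
process(3)
width = 33 - width
if 29 >= tmp and tmp >= width:
    tmp = print(record(34))
    offset *= factor - offset
else:
    print(30)
factor = 35 - factor
width = offset
offset = offset * 90
width += process(tmp)
offset = 10 * 90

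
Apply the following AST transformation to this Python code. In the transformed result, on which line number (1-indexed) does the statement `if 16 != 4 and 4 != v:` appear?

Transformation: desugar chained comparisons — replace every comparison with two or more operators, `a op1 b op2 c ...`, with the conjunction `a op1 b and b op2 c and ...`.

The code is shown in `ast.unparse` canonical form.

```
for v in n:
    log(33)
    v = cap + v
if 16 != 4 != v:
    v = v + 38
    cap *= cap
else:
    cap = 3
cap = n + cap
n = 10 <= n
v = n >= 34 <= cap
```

4

Transformed code:
for v in n:
    log(33)
    v = cap + v
if 16 != 4 and 4 != v:
    v = v + 38
    cap *= cap
else:
    cap = 3
cap = n + cap
n = 10 <= n
v = n >= 34 and 34 <= cap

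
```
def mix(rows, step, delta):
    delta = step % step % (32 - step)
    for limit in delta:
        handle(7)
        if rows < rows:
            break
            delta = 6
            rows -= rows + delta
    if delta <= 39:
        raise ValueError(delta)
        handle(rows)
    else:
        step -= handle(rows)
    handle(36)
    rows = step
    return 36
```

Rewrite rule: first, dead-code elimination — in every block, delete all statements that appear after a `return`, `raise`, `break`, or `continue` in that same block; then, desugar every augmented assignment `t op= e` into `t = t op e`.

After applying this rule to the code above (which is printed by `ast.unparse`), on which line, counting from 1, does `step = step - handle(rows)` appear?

Transformed code:
def mix(rows, step, delta):
    delta = step % step % (32 - step)
    for limit in delta:
        handle(7)
        if rows < rows:
            break
    if delta <= 39:
        raise ValueError(delta)
    else:
        step = step - handle(rows)
    handle(36)
    rows = step
    return 36

10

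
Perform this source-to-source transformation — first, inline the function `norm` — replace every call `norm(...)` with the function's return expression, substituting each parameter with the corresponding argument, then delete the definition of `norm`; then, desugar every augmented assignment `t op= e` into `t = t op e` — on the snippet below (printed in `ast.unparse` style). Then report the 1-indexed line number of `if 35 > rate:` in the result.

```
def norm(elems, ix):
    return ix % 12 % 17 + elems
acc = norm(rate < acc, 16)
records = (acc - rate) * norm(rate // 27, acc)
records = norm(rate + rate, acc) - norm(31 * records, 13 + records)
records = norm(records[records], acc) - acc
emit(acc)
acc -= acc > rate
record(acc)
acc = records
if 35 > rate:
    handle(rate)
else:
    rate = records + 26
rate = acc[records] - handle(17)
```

Transformed code:
acc = 16 % 12 % 17 + (rate < acc)
records = (acc - rate) * (acc % 12 % 17 + rate // 27)
records = acc % 12 % 17 + (rate + rate) - ((13 + records) % 12 % 17 + 31 * records)
records = acc % 12 % 17 + records[records] - acc
emit(acc)
acc = acc - (acc > rate)
record(acc)
acc = records
if 35 > rate:
    handle(rate)
else:
    rate = records + 26
rate = acc[records] - handle(17)

9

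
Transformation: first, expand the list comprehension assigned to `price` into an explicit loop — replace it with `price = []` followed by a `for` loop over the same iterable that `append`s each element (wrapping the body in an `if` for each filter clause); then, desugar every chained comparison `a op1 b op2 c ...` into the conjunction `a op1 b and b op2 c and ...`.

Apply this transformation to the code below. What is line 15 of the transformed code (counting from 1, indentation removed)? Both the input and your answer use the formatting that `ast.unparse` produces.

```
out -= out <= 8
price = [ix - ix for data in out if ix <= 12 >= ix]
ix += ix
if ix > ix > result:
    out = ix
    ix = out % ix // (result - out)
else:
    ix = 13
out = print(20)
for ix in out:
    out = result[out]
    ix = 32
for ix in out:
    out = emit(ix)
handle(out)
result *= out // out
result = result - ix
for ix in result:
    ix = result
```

ix = 32

Transformed code:
out -= out <= 8
price = []
for data in out:
    if ix <= 12 and 12 >= ix:
        price.append(ix - ix)
ix += ix
if ix > ix and ix > result:
    out = ix
    ix = out % ix // (result - out)
else:
    ix = 13
out = print(20)
for ix in out:
    out = result[out]
    ix = 32
for ix in out:
    out = emit(ix)
handle(out)
result *= out // out
result = result - ix
for ix in result:
    ix = result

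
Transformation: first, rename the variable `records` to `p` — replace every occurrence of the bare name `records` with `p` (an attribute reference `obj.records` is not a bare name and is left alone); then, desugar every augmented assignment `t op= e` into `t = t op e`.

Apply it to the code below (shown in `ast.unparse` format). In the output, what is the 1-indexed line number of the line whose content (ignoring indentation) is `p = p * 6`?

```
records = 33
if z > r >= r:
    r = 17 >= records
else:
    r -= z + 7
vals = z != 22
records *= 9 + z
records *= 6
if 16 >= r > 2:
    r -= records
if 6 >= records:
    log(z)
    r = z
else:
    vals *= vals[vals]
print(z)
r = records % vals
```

Transformed code:
p = 33
if z > r >= r:
    r = 17 >= p
else:
    r = r - (z + 7)
vals = z != 22
p = p * (9 + z)
p = p * 6
if 16 >= r > 2:
    r = r - p
if 6 >= p:
    log(z)
    r = z
else:
    vals = vals * vals[vals]
print(z)
r = p % vals

8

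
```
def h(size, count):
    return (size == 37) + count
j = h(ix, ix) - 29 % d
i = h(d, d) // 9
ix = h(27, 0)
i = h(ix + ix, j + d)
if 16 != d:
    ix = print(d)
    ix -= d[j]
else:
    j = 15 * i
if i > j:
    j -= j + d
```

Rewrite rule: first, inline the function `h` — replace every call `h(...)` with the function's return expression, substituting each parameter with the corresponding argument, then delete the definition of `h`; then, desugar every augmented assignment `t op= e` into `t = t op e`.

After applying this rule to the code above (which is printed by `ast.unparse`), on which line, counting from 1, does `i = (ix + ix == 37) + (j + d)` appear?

4

Transformed code:
j = (ix == 37) + ix - 29 % d
i = ((d == 37) + d) // 9
ix = (27 == 37) + 0
i = (ix + ix == 37) + (j + d)
if 16 != d:
    ix = print(d)
    ix = ix - d[j]
else:
    j = 15 * i
if i > j:
    j = j - (j + d)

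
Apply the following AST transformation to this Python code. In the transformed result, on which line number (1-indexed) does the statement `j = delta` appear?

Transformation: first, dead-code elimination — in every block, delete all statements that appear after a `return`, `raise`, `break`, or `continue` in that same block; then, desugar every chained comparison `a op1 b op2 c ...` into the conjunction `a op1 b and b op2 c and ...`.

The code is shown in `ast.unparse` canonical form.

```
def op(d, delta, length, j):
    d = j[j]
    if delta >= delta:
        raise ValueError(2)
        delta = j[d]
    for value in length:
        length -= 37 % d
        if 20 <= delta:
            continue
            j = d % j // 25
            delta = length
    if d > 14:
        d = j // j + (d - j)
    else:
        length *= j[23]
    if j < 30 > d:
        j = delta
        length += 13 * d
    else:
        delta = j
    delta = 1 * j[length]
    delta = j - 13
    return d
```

Transformed code:
def op(d, delta, length, j):
    d = j[j]
    if delta >= delta:
        raise ValueError(2)
    for value in length:
        length -= 37 % d
        if 20 <= delta:
            continue
    if d > 14:
        d = j // j + (d - j)
    else:
        length *= j[23]
    if j < 30 and 30 > d:
        j = delta
        length += 13 * d
    else:
        delta = j
    delta = 1 * j[length]
    delta = j - 13
    return d

14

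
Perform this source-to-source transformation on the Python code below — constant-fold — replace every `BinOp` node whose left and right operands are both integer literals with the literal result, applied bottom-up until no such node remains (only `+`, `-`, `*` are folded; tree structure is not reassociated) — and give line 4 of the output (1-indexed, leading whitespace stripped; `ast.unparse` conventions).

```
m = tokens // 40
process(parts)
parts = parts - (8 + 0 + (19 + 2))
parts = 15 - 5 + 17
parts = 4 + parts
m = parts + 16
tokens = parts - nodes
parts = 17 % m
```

parts = 27

Transformed code:
m = tokens // 40
process(parts)
parts = parts - 29
parts = 27
parts = 4 + parts
m = parts + 16
tokens = parts - nodes
parts = 17 % m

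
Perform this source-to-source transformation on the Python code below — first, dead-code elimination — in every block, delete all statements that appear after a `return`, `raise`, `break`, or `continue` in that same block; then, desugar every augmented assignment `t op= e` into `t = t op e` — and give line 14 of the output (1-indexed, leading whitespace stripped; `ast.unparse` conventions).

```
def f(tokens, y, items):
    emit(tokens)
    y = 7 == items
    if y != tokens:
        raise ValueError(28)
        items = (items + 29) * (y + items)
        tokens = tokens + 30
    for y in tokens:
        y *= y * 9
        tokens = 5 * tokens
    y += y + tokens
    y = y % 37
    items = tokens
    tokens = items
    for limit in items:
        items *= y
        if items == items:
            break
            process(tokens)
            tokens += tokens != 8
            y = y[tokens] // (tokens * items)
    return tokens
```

items = items * y

Transformed code:
def f(tokens, y, items):
    emit(tokens)
    y = 7 == items
    if y != tokens:
        raise ValueError(28)
    for y in tokens:
        y = y * (y * 9)
        tokens = 5 * tokens
    y = y + (y + tokens)
    y = y % 37
    items = tokens
    tokens = items
    for limit in items:
        items = items * y
        if items == items:
            break
    return tokens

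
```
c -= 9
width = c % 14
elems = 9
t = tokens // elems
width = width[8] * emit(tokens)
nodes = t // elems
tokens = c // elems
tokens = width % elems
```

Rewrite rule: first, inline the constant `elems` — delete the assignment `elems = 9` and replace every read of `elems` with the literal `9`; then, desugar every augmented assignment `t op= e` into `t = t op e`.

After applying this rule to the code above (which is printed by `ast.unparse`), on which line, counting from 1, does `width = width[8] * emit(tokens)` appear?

Transformed code:
c = c - 9
width = c % 14
t = tokens // 9
width = width[8] * emit(tokens)
nodes = t // 9
tokens = c // 9
tokens = width % 9

4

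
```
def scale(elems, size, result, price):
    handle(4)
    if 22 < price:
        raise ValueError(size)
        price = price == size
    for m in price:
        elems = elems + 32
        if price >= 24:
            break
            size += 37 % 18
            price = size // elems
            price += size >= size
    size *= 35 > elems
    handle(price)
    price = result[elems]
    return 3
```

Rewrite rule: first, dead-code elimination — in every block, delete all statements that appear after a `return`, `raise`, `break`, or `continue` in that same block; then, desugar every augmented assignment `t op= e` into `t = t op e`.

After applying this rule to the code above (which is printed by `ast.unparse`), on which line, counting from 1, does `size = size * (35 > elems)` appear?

Transformed code:
def scale(elems, size, result, price):
    handle(4)
    if 22 < price:
        raise ValueError(size)
    for m in price:
        elems = elems + 32
        if price >= 24:
            break
    size = size * (35 > elems)
    handle(price)
    price = result[elems]
    return 3

9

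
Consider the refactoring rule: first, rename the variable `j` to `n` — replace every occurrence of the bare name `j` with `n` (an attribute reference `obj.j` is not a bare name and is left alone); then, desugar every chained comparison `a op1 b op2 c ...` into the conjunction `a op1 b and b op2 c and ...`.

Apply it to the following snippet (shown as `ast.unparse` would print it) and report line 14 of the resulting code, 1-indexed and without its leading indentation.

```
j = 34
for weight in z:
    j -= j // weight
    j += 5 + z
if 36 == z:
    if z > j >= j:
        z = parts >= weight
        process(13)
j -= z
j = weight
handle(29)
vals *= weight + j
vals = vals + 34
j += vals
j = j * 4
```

Transformed code:
n = 34
for weight in z:
    n -= n // weight
    n += 5 + z
if 36 == z:
    if z > n and n >= n:
        z = parts >= weight
        process(13)
n -= z
n = weight
handle(29)
vals *= weight + n
vals = vals + 34
n += vals
n = n * 4

n += vals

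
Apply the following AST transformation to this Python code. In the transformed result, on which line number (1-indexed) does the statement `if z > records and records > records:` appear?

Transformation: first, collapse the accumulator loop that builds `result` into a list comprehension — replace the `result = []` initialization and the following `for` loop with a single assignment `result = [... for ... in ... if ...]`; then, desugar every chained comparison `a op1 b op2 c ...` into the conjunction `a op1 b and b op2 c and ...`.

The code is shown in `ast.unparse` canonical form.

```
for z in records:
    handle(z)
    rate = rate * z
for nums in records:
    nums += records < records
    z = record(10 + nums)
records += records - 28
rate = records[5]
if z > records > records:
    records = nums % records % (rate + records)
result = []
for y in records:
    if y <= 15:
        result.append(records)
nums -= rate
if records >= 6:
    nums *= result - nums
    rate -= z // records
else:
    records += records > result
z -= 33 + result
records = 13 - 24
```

Transformed code:
for z in records:
    handle(z)
    rate = rate * z
for nums in records:
    nums += records < records
    z = record(10 + nums)
records += records - 28
rate = records[5]
if z > records and records > records:
    records = nums % records % (rate + records)
result = [records for y in records if y <= 15]
nums -= rate
if records >= 6:
    nums *= result - nums
    rate -= z // records
else:
    records += records > result
z -= 33 + result
records = 13 - 24

9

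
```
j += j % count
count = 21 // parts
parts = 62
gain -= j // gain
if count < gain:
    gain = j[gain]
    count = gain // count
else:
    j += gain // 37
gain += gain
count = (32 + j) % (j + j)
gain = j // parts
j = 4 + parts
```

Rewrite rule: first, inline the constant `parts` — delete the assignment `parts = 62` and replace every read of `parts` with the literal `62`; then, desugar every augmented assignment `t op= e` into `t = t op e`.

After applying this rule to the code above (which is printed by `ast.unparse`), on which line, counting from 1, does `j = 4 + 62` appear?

Transformed code:
j = j + j % count
count = 21 // 62
gain = gain - j // gain
if count < gain:
    gain = j[gain]
    count = gain // count
else:
    j = j + gain // 37
gain = gain + gain
count = (32 + j) % (j + j)
gain = j // 62
j = 4 + 62

12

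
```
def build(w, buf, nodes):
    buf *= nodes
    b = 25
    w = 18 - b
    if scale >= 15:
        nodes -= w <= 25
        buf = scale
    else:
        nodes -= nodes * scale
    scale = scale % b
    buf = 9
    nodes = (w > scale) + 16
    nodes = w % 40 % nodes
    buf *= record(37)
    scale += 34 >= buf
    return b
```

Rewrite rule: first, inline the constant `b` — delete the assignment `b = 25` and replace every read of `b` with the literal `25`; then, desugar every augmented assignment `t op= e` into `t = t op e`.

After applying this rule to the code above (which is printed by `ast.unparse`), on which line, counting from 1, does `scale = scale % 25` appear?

9

Transformed code:
def build(w, buf, nodes):
    buf = buf * nodes
    w = 18 - 25
    if scale >= 15:
        nodes = nodes - (w <= 25)
        buf = scale
    else:
        nodes = nodes - nodes * scale
    scale = scale % 25
    buf = 9
    nodes = (w > scale) + 16
    nodes = w % 40 % nodes
    buf = buf * record(37)
    scale = scale + (34 >= buf)
    return 25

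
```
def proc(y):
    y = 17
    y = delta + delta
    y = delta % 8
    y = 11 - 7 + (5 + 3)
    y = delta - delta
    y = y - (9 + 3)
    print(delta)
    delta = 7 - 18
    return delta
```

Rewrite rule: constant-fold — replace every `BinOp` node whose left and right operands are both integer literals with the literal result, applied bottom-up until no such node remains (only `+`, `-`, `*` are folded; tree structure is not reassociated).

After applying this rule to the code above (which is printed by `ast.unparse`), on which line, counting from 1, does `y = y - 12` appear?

Transformed code:
def proc(y):
    y = 17
    y = delta + delta
    y = delta % 8
    y = 12
    y = delta - delta
    y = y - 12
    print(delta)
    delta = -11
    return delta

7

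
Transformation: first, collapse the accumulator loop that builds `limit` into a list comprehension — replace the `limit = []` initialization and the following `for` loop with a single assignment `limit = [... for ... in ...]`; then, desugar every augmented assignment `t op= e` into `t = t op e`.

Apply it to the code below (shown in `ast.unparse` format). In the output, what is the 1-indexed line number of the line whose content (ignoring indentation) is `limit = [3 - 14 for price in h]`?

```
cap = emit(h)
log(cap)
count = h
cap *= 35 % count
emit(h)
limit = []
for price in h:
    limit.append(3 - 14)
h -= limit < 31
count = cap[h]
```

Transformed code:
cap = emit(h)
log(cap)
count = h
cap = cap * (35 % count)
emit(h)
limit = [3 - 14 for price in h]
h = h - (limit < 31)
count = cap[h]

6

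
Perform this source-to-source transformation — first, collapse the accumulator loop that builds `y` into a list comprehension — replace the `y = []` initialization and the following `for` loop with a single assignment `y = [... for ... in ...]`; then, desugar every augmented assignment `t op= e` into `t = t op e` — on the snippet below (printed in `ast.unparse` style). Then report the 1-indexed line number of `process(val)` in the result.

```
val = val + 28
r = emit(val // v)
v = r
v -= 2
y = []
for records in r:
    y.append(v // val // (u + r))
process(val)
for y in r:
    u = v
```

6

Transformed code:
val = val + 28
r = emit(val // v)
v = r
v = v - 2
y = [v // val // (u + r) for records in r]
process(val)
for y in r:
    u = v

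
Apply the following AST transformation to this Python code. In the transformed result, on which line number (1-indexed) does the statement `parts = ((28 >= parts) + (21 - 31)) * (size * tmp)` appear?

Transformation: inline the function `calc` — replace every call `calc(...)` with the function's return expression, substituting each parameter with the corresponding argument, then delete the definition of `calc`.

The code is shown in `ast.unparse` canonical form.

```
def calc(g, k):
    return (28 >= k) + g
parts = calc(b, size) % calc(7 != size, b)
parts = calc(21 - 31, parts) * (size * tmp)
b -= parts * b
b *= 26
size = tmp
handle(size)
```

2

Transformed code:
parts = ((28 >= size) + b) % ((28 >= b) + (7 != size))
parts = ((28 >= parts) + (21 - 31)) * (size * tmp)
b -= parts * b
b *= 26
size = tmp
handle(size)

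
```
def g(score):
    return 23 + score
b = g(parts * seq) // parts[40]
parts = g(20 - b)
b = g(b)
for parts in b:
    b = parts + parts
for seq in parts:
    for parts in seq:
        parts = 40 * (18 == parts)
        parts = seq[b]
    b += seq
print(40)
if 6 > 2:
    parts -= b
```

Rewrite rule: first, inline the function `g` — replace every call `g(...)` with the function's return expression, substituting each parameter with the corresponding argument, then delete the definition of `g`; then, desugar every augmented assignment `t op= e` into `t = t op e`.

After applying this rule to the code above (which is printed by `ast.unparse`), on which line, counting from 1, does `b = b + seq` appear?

Transformed code:
b = (23 + parts * seq) // parts[40]
parts = 23 + (20 - b)
b = 23 + b
for parts in b:
    b = parts + parts
for seq in parts:
    for parts in seq:
        parts = 40 * (18 == parts)
        parts = seq[b]
    b = b + seq
print(40)
if 6 > 2:
    parts = parts - b

10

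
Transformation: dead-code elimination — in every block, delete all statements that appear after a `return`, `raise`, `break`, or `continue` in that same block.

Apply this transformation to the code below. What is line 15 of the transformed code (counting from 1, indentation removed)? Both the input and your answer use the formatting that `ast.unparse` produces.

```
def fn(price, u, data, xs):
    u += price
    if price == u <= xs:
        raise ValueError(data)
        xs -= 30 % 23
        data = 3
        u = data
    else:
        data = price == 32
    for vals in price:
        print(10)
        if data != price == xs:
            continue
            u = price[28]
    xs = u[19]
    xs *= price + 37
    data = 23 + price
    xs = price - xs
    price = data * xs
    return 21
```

price = data * xs

Transformed code:
def fn(price, u, data, xs):
    u += price
    if price == u <= xs:
        raise ValueError(data)
    else:
        data = price == 32
    for vals in price:
        print(10)
        if data != price == xs:
            continue
    xs = u[19]
    xs *= price + 37
    data = 23 + price
    xs = price - xs
    price = data * xs
    return 21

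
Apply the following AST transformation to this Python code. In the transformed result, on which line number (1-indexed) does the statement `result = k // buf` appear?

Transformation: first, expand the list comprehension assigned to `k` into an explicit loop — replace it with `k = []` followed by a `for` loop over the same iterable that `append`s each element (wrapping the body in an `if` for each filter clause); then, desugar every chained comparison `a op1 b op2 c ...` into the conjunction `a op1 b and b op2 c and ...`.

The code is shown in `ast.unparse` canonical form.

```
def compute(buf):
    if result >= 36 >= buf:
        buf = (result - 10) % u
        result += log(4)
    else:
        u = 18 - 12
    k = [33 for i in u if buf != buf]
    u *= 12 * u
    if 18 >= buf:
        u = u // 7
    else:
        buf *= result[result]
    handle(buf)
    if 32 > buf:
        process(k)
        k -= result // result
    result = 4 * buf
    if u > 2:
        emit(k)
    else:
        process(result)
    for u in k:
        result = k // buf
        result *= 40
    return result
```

Transformed code:
def compute(buf):
    if result >= 36 and 36 >= buf:
        buf = (result - 10) % u
        result += log(4)
    else:
        u = 18 - 12
    k = []
    for i in u:
        if buf != buf:
            k.append(33)
    u *= 12 * u
    if 18 >= buf:
        u = u // 7
    else:
        buf *= result[result]
    handle(buf)
    if 32 > buf:
        process(k)
        k -= result // result
    result = 4 * buf
    if u > 2:
        emit(k)
    else:
        process(result)
    for u in k:
        result = k // buf
        result *= 40
    return result

26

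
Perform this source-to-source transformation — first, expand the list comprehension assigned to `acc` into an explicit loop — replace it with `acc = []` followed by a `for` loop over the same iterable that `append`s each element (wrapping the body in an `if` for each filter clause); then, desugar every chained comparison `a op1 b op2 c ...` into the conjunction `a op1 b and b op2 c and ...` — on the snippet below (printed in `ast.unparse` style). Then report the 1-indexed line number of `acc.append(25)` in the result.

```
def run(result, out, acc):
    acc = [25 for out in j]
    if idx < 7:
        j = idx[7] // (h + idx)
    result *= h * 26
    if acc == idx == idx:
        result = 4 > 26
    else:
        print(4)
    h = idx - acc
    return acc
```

4

Transformed code:
def run(result, out, acc):
    acc = []
    for out in j:
        acc.append(25)
    if idx < 7:
        j = idx[7] // (h + idx)
    result *= h * 26
    if acc == idx and idx == idx:
        result = 4 > 26
    else:
        print(4)
    h = idx - acc
    return acc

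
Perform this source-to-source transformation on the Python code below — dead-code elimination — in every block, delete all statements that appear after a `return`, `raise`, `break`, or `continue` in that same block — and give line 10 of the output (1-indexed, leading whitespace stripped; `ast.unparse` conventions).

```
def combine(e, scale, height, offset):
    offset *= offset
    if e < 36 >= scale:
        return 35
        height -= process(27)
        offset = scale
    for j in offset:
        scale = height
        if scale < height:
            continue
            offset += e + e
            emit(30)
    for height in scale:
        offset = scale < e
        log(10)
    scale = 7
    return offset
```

offset = scale < e

Transformed code:
def combine(e, scale, height, offset):
    offset *= offset
    if e < 36 >= scale:
        return 35
    for j in offset:
        scale = height
        if scale < height:
            continue
    for height in scale:
        offset = scale < e
        log(10)
    scale = 7
    return offset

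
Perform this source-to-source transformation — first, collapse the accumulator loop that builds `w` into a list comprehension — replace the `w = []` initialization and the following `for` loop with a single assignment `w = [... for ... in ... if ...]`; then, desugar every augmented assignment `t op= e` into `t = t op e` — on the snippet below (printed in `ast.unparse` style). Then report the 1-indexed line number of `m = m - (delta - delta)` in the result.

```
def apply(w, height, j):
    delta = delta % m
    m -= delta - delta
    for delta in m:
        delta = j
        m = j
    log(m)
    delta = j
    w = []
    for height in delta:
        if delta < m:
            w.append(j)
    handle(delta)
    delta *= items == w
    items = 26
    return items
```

Transformed code:
def apply(w, height, j):
    delta = delta % m
    m = m - (delta - delta)
    for delta in m:
        delta = j
        m = j
    log(m)
    delta = j
    w = [j for height in delta if delta < m]
    handle(delta)
    delta = delta * (items == w)
    items = 26
    return items

3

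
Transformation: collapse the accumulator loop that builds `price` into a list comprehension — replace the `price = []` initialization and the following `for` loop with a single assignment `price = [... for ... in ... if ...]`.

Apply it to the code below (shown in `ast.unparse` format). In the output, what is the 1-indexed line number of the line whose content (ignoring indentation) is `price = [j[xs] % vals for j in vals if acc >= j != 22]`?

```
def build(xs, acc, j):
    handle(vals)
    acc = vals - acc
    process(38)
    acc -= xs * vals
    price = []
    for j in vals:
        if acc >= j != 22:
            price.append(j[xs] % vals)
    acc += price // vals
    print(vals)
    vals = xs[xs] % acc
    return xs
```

Transformed code:
def build(xs, acc, j):
    handle(vals)
    acc = vals - acc
    process(38)
    acc -= xs * vals
    price = [j[xs] % vals for j in vals if acc >= j != 22]
    acc += price // vals
    print(vals)
    vals = xs[xs] % acc
    return xs

6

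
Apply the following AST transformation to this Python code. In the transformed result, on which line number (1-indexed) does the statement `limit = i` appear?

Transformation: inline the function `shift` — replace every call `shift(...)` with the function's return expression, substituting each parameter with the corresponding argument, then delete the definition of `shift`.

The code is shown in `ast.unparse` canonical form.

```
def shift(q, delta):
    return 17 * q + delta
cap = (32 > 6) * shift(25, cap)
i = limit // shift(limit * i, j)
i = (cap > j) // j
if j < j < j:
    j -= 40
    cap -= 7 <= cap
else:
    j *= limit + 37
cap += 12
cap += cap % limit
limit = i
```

Transformed code:
cap = (32 > 6) * (17 * 25 + cap)
i = limit // (17 * (limit * i) + j)
i = (cap > j) // j
if j < j < j:
    j -= 40
    cap -= 7 <= cap
else:
    j *= limit + 37
cap += 12
cap += cap % limit
limit = i

11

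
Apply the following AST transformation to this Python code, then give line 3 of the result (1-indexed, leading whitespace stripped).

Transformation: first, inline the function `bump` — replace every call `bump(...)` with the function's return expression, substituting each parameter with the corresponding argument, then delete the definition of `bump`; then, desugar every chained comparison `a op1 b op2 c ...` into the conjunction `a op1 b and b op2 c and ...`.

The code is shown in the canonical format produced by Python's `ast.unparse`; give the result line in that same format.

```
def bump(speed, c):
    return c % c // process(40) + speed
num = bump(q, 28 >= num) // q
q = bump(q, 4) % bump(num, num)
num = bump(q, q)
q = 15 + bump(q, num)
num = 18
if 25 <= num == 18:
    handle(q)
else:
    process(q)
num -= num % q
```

Transformed code:
num = ((28 >= num) % (28 >= num) // process(40) + q) // q
q = (4 % 4 // process(40) + q) % (num % num // process(40) + num)
num = q % q // process(40) + q
q = 15 + (num % num // process(40) + q)
num = 18
if 25 <= num and num == 18:
    handle(q)
else:
    process(q)
num -= num % q

num = q % q // process(40) + q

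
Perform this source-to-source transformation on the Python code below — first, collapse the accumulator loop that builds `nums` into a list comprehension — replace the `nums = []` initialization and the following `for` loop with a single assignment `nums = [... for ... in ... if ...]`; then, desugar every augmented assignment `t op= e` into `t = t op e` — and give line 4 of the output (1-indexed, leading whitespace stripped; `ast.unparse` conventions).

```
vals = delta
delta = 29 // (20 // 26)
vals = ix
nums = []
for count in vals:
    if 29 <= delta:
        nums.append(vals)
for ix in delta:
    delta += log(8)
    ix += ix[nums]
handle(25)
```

nums = [vals for count in vals if 29 <= delta]

Transformed code:
vals = delta
delta = 29 // (20 // 26)
vals = ix
nums = [vals for count in vals if 29 <= delta]
for ix in delta:
    delta = delta + log(8)
    ix = ix + ix[nums]
handle(25)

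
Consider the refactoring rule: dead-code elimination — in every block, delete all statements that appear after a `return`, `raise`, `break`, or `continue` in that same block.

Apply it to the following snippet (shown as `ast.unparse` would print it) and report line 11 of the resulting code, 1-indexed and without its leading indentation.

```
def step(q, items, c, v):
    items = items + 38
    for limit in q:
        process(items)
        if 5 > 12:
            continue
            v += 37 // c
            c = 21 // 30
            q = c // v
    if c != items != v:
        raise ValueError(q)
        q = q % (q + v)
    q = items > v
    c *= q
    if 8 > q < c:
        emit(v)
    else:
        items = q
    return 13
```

if 8 > q < c:

Transformed code:
def step(q, items, c, v):
    items = items + 38
    for limit in q:
        process(items)
        if 5 > 12:
            continue
    if c != items != v:
        raise ValueError(q)
    q = items > v
    c *= q
    if 8 > q < c:
        emit(v)
    else:
        items = q
    return 13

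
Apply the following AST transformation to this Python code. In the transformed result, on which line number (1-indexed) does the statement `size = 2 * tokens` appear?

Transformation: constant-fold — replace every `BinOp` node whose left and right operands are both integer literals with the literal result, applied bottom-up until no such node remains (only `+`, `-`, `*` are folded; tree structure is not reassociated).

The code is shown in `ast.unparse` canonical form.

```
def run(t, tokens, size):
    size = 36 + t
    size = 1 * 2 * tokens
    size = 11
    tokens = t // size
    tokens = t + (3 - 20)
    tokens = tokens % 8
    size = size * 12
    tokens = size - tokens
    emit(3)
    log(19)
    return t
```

Transformed code:
def run(t, tokens, size):
    size = 36 + t
    size = 2 * tokens
    size = 11
    tokens = t // size
    tokens = t + -17
    tokens = tokens % 8
    size = size * 12
    tokens = size - tokens
    emit(3)
    log(19)
    return t

3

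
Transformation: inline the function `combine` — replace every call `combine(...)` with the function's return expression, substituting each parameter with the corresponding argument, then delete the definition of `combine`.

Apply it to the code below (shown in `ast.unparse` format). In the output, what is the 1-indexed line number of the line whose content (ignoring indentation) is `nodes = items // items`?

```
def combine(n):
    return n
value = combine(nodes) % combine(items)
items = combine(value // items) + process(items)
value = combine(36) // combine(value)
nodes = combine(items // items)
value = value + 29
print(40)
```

4

Transformed code:
value = nodes % items
items = value // items + process(items)
value = 36 // value
nodes = items // items
value = value + 29
print(40)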